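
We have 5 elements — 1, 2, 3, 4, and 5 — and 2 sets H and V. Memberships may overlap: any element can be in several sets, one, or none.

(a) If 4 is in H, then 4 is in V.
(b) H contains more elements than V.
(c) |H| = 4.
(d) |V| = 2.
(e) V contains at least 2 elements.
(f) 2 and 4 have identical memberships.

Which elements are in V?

V = {2, 4}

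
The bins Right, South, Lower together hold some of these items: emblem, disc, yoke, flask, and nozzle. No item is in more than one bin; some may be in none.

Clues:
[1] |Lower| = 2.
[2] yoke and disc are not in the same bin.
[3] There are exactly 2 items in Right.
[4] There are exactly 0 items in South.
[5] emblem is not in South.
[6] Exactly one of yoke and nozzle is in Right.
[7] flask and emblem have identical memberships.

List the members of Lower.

Lower = {emblem, flask}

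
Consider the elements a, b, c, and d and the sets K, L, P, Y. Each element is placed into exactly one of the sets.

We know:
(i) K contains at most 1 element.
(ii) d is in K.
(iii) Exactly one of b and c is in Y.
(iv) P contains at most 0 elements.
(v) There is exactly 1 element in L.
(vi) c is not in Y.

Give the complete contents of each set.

K = {d}; L = {c}; P = {}; Y = {a, b}

From (ii): d ∈ K.
From (vi): c ∉ Y.
(i): K already has 1, so the rest are out.
(iii) (exactly one): b ∈ Y.
(iv): P already has 0, so the rest are out.
Only one set left: c ∈ L.
(v): L already has 1, so the rest are out.
Only one set left: a ∈ Y.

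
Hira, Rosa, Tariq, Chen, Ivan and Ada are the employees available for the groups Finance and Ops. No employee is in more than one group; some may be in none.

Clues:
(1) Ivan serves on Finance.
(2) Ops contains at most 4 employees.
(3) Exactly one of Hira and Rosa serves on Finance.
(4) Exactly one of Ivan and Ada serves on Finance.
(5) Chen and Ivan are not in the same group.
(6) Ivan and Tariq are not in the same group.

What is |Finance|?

2

From (1): Ivan ∈ Finance.
(4) (exactly one): Ada ∉ Finance.
(5): Chen ∉ Finance.
(6): Tariq ∉ Finance.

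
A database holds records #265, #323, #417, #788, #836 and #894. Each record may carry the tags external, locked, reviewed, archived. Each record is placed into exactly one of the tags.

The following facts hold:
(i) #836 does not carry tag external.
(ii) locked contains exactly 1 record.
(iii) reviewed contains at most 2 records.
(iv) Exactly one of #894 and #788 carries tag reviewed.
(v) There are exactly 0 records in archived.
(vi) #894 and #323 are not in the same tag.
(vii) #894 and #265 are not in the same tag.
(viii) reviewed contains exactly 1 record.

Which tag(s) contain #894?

#894: reviewed

From (i): #836 ∉ external.
(v): archived already has 0, so the rest are out.
Suppose #894 ∈ external: no assignment then satisfies all the clues, so #894 ∉ external.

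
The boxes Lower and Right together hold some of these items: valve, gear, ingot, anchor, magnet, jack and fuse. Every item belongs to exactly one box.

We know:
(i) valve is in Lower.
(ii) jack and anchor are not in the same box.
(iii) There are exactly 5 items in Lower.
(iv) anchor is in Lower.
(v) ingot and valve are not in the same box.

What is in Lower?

From (i): valve ∈ Lower.
From (iv): anchor ∈ Lower.
(ii): jack ∉ Lower.
(v): ingot ∉ Lower.
Only one box left: ingot ∈ Right.
Only one box left: jack ∈ Right.
(iii): only 5 candidates remain for Lower, so all are in.

Lower = {anchor, fuse, gear, magnet, valve}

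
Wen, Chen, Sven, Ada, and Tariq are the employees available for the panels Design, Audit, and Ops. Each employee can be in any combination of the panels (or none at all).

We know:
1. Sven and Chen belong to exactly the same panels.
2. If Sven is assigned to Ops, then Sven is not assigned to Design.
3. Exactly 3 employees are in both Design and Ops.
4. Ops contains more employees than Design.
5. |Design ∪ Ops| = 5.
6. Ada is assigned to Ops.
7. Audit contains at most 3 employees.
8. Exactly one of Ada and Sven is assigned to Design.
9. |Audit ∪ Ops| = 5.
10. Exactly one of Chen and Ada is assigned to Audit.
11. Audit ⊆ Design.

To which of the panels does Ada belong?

Ada: Audit, Design, Ops

From (6): Ada ∈ Ops.
Suppose Ada ∉ Design: no assignment then satisfies all the clues, so Ada ∈ Design.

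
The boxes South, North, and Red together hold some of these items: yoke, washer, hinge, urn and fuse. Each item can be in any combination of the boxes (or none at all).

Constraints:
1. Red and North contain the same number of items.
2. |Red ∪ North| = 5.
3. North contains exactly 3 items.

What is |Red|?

3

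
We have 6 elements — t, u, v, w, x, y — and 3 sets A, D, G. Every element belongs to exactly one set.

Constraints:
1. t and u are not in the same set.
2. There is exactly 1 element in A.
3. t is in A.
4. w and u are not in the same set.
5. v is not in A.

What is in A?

A = {t}

From (3): t ∈ A.
From (5): v ∉ A.
(1): u ∉ A.
(2): A already has 1, so the rest are out.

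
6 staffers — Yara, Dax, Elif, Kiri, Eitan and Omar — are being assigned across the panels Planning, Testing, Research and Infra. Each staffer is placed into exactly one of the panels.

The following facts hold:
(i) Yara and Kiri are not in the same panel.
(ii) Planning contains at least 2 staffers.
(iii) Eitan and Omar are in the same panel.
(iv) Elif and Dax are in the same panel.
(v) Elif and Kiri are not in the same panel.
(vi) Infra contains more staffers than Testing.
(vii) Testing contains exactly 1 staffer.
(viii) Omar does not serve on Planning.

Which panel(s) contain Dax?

From (viii): Omar ∉ Planning.
(iii): Eitan matches Omar: Eitan ∉ Planning.
Suppose Dax ∉ Planning: no assignment then satisfies all the clues, so Dax ∈ Planning.

Dax: Planning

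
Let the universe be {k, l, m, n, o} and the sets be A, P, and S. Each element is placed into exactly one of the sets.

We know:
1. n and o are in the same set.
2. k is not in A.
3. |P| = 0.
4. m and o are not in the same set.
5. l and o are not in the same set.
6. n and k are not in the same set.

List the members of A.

From (2): k ∉ A.
(3): P already has 0, so the rest are out.
Only one set left: k ∈ S.
(6): n ∉ S.
Only one set left: n ∈ A.
(1): o matches n: o ∈ A.
(4): m ∉ A.
(5): l ∉ A.
Only one set left: l ∈ S.
Only one set left: m ∈ S.

A = {n, o}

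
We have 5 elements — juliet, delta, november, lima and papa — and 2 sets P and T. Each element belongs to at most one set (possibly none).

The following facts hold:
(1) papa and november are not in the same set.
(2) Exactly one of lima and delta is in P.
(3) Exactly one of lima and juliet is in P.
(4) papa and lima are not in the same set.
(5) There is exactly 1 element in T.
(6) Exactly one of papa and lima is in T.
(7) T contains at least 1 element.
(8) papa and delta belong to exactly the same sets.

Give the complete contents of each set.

P = {delta, juliet, papa}; T = {lima}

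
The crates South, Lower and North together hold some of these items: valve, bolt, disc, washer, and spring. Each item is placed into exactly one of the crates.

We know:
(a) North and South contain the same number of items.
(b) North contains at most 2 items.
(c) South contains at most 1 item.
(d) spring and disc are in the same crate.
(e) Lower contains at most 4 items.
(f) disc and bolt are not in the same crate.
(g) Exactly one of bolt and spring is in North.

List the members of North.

North = {bolt}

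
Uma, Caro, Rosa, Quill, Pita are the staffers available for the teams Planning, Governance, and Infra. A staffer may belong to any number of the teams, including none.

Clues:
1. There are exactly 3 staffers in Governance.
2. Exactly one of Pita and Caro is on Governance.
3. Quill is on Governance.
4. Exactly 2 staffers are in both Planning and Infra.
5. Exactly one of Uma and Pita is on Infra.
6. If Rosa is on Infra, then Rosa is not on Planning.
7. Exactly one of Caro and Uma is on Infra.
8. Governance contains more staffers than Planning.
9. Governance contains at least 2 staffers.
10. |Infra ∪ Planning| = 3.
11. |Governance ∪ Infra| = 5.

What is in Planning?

Planning = {Caro, Pita}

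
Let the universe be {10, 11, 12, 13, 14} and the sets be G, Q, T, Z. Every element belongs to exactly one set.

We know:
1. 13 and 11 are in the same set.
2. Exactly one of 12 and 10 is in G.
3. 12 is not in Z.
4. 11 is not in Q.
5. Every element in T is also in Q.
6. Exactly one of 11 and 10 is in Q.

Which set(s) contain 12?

From (3): 12 ∉ Z.
From (4): 11 ∉ Q.
(1): 13 matches 11: 13 ∉ Q.
(5) contrapositive: 11 ∉ T.
(5) contrapositive: 13 ∉ T.
(6) (exactly one): 10 ∈ Q.
(2) (exactly one): 12 ∈ G.

12: G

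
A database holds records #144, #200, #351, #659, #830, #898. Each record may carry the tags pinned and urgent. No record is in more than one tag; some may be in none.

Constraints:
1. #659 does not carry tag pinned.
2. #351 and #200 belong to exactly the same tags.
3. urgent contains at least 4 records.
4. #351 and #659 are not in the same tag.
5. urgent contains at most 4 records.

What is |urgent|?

4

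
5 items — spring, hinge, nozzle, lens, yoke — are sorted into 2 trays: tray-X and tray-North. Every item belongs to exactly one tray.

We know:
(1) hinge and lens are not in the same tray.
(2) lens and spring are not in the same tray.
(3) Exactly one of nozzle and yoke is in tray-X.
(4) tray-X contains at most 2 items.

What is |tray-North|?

3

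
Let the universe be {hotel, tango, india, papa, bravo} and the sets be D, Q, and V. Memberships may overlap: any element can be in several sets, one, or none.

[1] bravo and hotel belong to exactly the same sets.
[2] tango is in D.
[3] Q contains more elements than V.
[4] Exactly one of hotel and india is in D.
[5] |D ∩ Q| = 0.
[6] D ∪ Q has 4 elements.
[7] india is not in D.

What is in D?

D = {bravo, hotel, tango}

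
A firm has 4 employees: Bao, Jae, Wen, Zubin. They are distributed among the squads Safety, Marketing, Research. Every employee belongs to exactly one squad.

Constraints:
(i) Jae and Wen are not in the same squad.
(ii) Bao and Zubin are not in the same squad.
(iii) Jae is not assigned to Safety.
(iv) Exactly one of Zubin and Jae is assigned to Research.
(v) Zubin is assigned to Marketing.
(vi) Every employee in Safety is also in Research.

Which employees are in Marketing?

Marketing = {Wen, Zubin}

From (iii): Jae ∉ Safety.
From (v): Zubin ∈ Marketing.
(ii): Bao ∉ Marketing.
(iv) (exactly one): Jae ∈ Research.
(i): Wen ∉ Research.
(vi) contrapositive: Wen ∉ Safety.
Only one squad left: Wen ∈ Marketing.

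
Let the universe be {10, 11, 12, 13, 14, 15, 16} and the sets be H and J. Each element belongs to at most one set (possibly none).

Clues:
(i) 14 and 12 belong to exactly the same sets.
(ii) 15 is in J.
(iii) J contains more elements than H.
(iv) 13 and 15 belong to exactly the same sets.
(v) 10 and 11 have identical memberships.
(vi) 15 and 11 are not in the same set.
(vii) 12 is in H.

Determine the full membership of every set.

H = {12, 14}; J = {13, 15, 16}

From (ii): 15 ∈ J.
From (vii): 12 ∈ H.
(i): 14 matches 12: 14 ∈ H.
(iv): 13 matches 15: 13 ∉ H.
(iv): 13 matches 15: 13 ∈ J.
(vi): 11 ∉ J.
(v): 10 matches 11: 10 ∉ J.
Suppose 10 ∈ H: no assignment then satisfies all the clues, so 10 ∉ H.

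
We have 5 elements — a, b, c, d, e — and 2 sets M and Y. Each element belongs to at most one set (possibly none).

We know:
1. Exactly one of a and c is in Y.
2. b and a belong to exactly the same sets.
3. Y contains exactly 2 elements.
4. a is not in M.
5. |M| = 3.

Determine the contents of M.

M = {c, d, e}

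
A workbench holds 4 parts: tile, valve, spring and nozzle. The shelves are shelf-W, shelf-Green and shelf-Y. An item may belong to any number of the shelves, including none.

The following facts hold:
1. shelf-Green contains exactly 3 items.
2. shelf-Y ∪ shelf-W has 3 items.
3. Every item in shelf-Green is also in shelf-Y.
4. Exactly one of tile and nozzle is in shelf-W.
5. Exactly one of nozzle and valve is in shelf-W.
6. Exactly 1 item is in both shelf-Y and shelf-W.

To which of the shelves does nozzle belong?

nozzle: shelf-Green, shelf-W, shelf-Y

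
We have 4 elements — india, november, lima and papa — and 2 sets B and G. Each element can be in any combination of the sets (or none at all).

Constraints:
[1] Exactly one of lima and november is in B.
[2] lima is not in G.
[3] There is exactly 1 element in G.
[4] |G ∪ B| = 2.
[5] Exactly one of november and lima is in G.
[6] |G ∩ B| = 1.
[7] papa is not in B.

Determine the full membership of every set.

B = {india, november}; G = {november}

From (2): lima ∉ G.
From (7): papa ∉ B.
(5) (exactly one): november ∈ G.
(3): G already has 1, so the rest are out.
Suppose india ∉ B: no assignment then satisfies all the clues, so india ∈ B.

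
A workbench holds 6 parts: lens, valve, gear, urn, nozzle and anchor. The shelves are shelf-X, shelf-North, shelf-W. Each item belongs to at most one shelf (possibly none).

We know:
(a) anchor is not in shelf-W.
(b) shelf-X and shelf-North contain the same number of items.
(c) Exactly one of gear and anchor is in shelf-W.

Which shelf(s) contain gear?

From (a): anchor ∉ shelf-W.
(c) (exactly one): gear ∈ shelf-W.

gear: shelf-W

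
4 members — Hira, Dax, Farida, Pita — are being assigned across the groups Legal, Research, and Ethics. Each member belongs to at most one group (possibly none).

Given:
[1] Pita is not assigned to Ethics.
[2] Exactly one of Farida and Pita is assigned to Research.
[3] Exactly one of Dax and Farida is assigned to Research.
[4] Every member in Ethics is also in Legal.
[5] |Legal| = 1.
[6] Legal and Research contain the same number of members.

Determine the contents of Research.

Research = {Farida}

From (1): Pita ∉ Ethics.
Suppose Hira ∈ Research: no assignment then satisfies all the clues, so Hira ∉ Research.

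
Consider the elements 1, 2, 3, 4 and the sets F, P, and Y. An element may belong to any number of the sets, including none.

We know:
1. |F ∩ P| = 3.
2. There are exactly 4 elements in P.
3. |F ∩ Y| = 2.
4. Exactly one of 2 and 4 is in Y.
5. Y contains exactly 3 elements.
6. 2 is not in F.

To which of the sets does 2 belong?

From (6): 2 ∉ F.
(2): only 4 candidates remain for P, so all are in.
Suppose 2 ∉ Y: no assignment then satisfies all the clues, so 2 ∈ Y.

2: P, Y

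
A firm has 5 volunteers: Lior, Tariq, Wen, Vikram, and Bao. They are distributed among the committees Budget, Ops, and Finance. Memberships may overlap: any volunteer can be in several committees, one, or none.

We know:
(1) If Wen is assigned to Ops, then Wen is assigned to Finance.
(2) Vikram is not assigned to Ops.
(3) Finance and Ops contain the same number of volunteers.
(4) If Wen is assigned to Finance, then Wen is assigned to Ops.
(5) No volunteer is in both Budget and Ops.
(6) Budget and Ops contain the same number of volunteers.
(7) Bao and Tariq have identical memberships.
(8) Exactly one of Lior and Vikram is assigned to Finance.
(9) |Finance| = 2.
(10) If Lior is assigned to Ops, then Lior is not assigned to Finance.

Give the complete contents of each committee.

From (2): Vikram ∉ Ops.
Suppose Lior ∈ Budget: no assignment then satisfies all the clues, so Lior ∉ Budget.

Budget = {Bao, Tariq}; Ops = {Lior, Wen}; Finance = {Vikram, Wen}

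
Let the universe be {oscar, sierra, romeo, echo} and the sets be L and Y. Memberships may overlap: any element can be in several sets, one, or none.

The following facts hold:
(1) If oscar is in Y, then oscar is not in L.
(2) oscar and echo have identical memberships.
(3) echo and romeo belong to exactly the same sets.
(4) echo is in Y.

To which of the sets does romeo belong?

romeo: Y

From (4): echo ∈ Y.
(2): oscar matches echo: oscar ∈ Y.
(3): romeo matches echo: romeo ∈ Y.
(1): oscar ∉ L.
(2): echo matches oscar: echo ∉ L.
(3): romeo matches echo: romeo ∉ L.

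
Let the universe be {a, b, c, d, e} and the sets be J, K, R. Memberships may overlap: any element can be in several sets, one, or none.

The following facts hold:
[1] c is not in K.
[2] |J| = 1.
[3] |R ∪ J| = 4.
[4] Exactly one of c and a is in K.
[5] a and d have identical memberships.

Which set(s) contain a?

a: K, R

From (1): c ∉ K.
(4) (exactly one): a ∈ K.
(5): d matches a: d ∈ K.
Suppose a ∈ J: no assignment then satisfies all the clues, so a ∉ J.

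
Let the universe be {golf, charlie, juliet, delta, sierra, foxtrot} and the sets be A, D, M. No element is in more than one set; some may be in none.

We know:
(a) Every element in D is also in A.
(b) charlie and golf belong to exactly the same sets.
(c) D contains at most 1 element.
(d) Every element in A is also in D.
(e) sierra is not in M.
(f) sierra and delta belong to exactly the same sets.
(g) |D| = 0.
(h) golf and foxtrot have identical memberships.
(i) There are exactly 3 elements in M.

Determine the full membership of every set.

A = {}; D = {}; M = {charlie, foxtrot, golf}

From (e): sierra ∉ M.
(f): delta matches sierra: delta ∉ M.
(g): D already has 0, so the rest are out.
(d) contrapositive: golf ∉ A.
(d) contrapositive: charlie ∉ A.
(d) contrapositive: juliet ∉ A.
(d) contrapositive: delta ∉ A.
(d) contrapositive: sierra ∉ A.
(d) contrapositive: foxtrot ∉ A.
Suppose golf ∉ M: no assignment then satisfies all the clues, so golf ∈ M.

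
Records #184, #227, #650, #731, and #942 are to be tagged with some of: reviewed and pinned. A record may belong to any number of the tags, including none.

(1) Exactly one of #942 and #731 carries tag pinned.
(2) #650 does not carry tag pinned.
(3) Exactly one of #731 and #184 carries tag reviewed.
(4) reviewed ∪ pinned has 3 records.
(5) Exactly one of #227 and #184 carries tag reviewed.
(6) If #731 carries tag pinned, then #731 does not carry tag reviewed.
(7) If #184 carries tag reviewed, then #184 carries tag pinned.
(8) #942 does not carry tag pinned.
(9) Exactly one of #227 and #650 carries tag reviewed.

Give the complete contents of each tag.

reviewed = {#184, #650}; pinned = {#184, #731}

From (2): #650 ∉ pinned.
From (8): #942 ∉ pinned.
(1) (exactly one): #731 ∈ pinned.
(6): #731 ∉ reviewed.
(3) (exactly one): #184 ∈ reviewed.
(5) (exactly one): #227 ∉ reviewed.
(7): #184 ∈ pinned.
(9) (exactly one): #650 ∈ reviewed.
Suppose #227 ∈ pinned: no assignment then satisfies all the clues, so #227 ∉ pinned.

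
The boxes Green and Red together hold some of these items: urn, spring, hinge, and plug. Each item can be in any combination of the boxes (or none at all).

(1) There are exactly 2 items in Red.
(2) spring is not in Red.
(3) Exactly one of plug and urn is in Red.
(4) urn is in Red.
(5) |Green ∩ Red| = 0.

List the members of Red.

Red = {hinge, urn}

From (2): spring ∉ Red.
From (4): urn ∈ Red.
(3) (exactly one): plug ∉ Red.
(1): only 2 candidates remain for Red, so all are in.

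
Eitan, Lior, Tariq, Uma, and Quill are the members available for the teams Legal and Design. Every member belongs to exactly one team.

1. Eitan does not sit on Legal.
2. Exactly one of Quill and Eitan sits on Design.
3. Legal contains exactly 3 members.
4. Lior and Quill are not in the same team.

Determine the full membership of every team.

From (1): Eitan ∉ Legal.
Only one team left: Eitan ∈ Design.
(2) (exactly one): Quill ∉ Design.
Only one team left: Quill ∈ Legal.
(4): Lior ∉ Legal.
Only one team left: Lior ∈ Design.
(3): only 3 candidates remain for Legal, so all are in.

Legal = {Quill, Tariq, Uma}; Design = {Eitan, Lior}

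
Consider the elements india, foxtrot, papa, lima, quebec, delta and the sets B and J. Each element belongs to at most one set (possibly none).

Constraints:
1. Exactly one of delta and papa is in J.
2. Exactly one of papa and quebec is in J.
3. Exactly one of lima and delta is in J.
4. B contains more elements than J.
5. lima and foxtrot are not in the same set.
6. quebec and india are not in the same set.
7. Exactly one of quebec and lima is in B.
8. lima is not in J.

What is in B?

B = {india, lima, papa}

From (8): lima ∉ J.
(3) (exactly one): delta ∈ J.
(1) (exactly one): papa ∉ J.
(2) (exactly one): quebec ∈ J.
(6): india ∉ J.
(7) (exactly one): lima ∈ B.
(5): foxtrot ∉ B.
Suppose india ∉ B: no assignment then satisfies all the clues, so india ∈ B.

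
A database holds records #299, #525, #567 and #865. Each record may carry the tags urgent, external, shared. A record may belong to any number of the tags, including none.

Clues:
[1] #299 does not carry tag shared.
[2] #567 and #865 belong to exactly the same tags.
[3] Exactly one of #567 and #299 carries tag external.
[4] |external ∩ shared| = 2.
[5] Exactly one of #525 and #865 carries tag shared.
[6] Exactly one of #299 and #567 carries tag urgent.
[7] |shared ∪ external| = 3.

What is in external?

external = {#525, #567, #865}

From (1): #299 ∉ shared.
Suppose #299 ∈ external: no assignment then satisfies all the clues, so #299 ∉ external.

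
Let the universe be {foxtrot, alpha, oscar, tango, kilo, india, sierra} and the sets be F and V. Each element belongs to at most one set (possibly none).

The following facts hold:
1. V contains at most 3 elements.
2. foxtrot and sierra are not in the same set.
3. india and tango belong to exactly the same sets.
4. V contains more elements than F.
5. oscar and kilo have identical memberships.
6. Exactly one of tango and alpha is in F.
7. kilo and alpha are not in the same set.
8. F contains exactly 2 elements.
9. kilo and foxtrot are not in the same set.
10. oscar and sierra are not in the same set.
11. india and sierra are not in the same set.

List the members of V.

V = {foxtrot, india, tango}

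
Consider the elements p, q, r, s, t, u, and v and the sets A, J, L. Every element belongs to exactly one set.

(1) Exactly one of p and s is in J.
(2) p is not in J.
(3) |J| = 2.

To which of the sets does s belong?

s: J

From (2): p ∉ J.
(1) (exactly one): s ∈ J.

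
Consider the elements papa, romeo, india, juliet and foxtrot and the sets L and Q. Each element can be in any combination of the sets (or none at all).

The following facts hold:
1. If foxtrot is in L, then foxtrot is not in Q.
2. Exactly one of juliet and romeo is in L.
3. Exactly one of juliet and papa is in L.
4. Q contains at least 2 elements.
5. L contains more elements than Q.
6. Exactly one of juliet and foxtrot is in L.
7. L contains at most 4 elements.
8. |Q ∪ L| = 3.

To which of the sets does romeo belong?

romeo: L, Q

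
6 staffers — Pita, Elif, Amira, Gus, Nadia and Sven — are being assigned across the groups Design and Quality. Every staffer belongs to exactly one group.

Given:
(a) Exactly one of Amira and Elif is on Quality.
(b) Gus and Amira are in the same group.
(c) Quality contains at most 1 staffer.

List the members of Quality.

Quality = {Elif}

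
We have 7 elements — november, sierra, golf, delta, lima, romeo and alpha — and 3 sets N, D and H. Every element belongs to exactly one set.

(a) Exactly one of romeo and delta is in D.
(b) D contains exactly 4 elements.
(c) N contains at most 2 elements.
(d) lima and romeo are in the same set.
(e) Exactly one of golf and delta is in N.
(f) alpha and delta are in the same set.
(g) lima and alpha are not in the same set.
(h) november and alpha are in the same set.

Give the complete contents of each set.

N = {golf}; D = {alpha, delta, november, sierra}; H = {lima, romeo}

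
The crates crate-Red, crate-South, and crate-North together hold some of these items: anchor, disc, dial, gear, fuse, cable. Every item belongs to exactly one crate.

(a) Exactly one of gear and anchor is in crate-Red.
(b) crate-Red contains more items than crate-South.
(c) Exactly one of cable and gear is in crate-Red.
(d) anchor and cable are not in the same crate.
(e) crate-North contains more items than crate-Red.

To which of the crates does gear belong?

gear: crate-Red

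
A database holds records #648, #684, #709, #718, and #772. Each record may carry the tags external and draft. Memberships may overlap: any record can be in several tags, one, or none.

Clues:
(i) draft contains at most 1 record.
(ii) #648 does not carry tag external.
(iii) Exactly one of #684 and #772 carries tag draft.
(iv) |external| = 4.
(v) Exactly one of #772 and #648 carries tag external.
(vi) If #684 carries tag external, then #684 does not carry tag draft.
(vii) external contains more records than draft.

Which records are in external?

From (ii): #648 ∉ external.
(iv): only 4 candidates remain for external, so all are in.
(vi): #684 ∉ draft.
(iii) (exactly one): #772 ∈ draft.
(i): draft already has 1, so the rest are out.

external = {#684, #709, #718, #772}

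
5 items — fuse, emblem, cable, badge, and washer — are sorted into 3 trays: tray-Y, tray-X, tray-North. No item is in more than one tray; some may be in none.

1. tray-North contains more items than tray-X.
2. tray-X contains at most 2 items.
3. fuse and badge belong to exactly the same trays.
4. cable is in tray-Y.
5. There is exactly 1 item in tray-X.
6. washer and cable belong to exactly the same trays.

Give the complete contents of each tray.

tray-Y = {cable, washer}; tray-X = {emblem}; tray-North = {badge, fuse}

From (4): cable ∈ tray-Y.
(6): washer matches cable: washer ∈ tray-Y.
Suppose fuse ∈ tray-Y: no assignment then satisfies all the clues, so fuse ∉ tray-Y.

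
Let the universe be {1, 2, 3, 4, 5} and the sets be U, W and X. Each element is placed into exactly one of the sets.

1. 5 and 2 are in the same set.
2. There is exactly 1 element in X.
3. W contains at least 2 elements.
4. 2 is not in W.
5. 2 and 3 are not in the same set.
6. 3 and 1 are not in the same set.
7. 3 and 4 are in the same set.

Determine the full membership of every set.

U = {2, 5}; W = {3, 4}; X = {1}

From (4): 2 ∉ W.
(1): 5 matches 2: 5 ∉ W.
Suppose 1 ∈ U: no assignment then satisfies all the clues, so 1 ∉ U.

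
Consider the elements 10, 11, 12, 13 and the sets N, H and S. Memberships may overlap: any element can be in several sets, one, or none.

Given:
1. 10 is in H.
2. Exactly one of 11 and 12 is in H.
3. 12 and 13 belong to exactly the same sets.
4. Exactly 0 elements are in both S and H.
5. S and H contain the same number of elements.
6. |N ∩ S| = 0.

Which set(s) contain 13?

13: S

From (1): 10 ∈ H.
Suppose 13 ∈ N: no assignment then satisfies all the clues, so 13 ∉ N.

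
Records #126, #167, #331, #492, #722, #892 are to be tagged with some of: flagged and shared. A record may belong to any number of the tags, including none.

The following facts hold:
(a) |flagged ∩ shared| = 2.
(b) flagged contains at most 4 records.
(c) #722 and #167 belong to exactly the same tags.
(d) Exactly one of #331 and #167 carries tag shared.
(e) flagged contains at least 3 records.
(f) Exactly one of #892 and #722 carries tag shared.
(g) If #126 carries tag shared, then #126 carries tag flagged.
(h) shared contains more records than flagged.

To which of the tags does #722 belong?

#722: shared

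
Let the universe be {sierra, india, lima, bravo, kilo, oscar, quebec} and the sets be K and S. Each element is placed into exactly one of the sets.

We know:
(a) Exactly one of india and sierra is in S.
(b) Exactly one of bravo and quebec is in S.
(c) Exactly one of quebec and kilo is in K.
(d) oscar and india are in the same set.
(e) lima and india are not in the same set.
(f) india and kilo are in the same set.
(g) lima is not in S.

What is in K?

From (g): lima ∉ S.
Only one set left: lima ∈ K.
(e): india ∉ K.
(f): kilo matches india: kilo ∉ K.
Only one set left: india ∈ S.
Only one set left: kilo ∈ S.
(a) (exactly one): sierra ∉ S.
(c) (exactly one): quebec ∈ K.
(d): oscar matches india: oscar ∉ K.
(d): oscar matches india: oscar ∈ S.
Only one set left: sierra ∈ K.
(b) (exactly one): bravo ∈ S.

K = {lima, quebec, sierra}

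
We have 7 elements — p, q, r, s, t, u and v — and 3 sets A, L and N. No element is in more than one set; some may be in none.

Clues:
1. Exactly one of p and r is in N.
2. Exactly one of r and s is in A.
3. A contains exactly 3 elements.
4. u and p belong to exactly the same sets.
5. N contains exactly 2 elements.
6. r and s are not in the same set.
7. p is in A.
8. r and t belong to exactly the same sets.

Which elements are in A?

From (7): p ∈ A.
(1) (exactly one): r ∈ N.
(2) (exactly one): s ∈ A.
(4): u matches p: u ∈ A.
(8): t matches r: t ∉ A.
(8): t matches r: t ∉ L.
(8): t matches r: t ∈ N.
(3): A already has 3, so the rest are out.
(5): N already has 2, so the rest are out.

A = {p, s, u}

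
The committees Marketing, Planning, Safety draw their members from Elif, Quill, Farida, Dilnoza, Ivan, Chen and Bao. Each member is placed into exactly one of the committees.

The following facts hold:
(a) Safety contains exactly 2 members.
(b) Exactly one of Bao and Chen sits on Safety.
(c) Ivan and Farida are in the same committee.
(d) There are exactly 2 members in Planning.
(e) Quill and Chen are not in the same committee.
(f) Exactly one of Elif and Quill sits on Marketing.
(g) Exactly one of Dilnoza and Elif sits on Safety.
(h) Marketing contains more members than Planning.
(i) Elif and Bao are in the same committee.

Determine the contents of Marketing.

Marketing = {Farida, Ivan, Quill}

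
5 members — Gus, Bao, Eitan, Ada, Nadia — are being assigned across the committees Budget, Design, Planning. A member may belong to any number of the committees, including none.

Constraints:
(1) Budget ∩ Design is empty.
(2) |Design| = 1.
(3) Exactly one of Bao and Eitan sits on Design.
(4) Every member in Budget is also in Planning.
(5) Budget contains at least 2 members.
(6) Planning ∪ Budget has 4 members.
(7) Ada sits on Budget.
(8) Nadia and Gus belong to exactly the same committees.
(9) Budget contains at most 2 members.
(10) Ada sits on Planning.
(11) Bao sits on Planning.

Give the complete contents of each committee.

Budget = {Ada, Bao}; Design = {Eitan}; Planning = {Ada, Bao, Gus, Nadia}

From (7): Ada ∈ Budget.
From (10): Ada ∈ Planning.
From (11): Bao ∈ Planning.
(1) (disjoint): Ada ∉ Design.
Suppose Gus ∈ Budget: no assignment then satisfies all the clues, so Gus ∉ Budget.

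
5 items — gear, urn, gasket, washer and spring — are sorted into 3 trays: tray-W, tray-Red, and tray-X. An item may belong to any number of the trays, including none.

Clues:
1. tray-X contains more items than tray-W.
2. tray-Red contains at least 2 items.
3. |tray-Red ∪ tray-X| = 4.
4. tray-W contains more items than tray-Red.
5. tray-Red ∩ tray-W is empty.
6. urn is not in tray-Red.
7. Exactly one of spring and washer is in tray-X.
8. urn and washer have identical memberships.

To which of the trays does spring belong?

spring: tray-W

From (6): urn ∉ tray-Red.
(8): washer matches urn: washer ∉ tray-Red.
Suppose spring ∉ tray-W: no assignment then satisfies all the clues, so spring ∈ tray-W.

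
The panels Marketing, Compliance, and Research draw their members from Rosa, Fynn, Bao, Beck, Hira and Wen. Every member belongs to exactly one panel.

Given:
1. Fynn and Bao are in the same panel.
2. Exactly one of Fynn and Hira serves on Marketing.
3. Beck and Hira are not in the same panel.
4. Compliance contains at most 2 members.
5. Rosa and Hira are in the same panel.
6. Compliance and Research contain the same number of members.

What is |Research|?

2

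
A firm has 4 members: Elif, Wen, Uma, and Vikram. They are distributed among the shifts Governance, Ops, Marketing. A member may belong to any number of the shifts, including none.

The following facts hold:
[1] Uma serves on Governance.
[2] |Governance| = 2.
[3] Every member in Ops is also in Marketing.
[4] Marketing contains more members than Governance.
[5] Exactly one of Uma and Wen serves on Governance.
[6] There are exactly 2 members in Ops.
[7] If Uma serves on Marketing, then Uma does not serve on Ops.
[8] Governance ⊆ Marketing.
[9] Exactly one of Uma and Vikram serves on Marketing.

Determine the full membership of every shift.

Governance = {Elif, Uma}; Ops = {Elif, Wen}; Marketing = {Elif, Uma, Wen}

From (1): Uma ∈ Governance.
(5) (exactly one): Wen ∉ Governance.
(8) with Uma ∈ Governance: Uma ∈ Marketing.
(9) (exactly one): Vikram ∉ Marketing.
(3) contrapositive: Vikram ∉ Ops.
(7): Uma ∉ Ops.
(8) contrapositive: Vikram ∉ Governance.
(2): only 2 candidates remain for Governance, so all are in.
(6): only 2 candidates remain for Ops, so all are in.
(8) with Elif ∈ Governance: Elif ∈ Marketing.
(3) with Wen ∈ Ops: Wen ∈ Marketing.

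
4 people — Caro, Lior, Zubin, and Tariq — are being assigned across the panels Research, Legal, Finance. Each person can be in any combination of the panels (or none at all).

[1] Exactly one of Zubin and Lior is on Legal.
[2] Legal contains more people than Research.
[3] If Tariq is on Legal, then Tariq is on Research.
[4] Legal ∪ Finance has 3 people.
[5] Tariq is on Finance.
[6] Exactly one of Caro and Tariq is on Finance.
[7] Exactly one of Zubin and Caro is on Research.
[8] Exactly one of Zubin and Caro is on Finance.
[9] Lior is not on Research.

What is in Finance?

Finance = {Tariq, Zubin}

From (5): Tariq ∈ Finance.
From (9): Lior ∉ Research.
(6) (exactly one): Caro ∉ Finance.
(8) (exactly one): Zubin ∈ Finance.
Suppose Lior ∈ Finance: no assignment then satisfies all the clues, so Lior ∉ Finance.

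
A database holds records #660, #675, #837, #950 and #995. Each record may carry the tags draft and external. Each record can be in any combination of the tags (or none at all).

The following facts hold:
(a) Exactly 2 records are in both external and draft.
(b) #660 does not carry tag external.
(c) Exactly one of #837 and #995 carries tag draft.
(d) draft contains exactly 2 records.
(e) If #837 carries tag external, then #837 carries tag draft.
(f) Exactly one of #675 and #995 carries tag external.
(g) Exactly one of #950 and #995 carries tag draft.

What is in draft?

draft = {#837, #950}

From (b): #660 ∉ external.
Suppose #660 ∈ draft: no assignment then satisfies all the clues, so #660 ∉ draft.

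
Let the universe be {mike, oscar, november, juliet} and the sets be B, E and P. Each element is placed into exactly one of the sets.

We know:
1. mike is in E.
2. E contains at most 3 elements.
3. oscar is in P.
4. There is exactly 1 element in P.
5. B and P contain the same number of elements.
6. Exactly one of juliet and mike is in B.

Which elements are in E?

From (1): mike ∈ E.
From (3): oscar ∈ P.
(4): P already has 1, so the rest are out.
(6) (exactly one): juliet ∈ B.
Suppose november ∉ E: no assignment then satisfies all the clues, so november ∈ E.

E = {mike, november}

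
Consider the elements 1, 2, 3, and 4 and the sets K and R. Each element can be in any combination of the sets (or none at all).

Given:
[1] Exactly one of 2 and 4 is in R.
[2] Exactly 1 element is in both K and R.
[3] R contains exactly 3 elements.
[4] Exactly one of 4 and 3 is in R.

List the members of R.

R = {1, 2, 3}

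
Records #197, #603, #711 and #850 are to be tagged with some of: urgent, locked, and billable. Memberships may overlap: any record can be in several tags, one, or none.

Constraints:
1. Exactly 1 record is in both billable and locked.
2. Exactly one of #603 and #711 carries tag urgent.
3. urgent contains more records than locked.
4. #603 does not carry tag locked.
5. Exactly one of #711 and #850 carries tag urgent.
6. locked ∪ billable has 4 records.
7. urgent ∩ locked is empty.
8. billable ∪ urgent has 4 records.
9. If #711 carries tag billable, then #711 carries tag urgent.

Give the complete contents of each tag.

urgent = {#197, #711}; locked = {#850}; billable = {#197, #603, #711, #850}

From (4): #603 ∉ locked.
Suppose #197 ∉ urgent: no assignment then satisfies all the clues, so #197 ∈ urgent.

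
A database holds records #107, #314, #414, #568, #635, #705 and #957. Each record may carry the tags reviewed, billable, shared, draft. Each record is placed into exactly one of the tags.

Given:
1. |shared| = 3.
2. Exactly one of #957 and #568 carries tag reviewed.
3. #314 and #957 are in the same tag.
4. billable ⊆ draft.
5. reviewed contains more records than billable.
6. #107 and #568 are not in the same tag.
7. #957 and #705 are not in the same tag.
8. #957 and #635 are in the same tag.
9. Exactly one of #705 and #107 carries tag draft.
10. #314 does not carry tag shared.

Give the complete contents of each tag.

reviewed = {#314, #635, #957}; billable = {}; shared = {#414, #568, #705}; draft = {#107}

From (10): #314 ∉ shared.
(3): #957 matches #314: #957 ∉ shared.
(8): #635 matches #957: #635 ∉ shared.
Suppose #107 ∈ reviewed: no assignment then satisfies all the clues, so #107 ∉ reviewed.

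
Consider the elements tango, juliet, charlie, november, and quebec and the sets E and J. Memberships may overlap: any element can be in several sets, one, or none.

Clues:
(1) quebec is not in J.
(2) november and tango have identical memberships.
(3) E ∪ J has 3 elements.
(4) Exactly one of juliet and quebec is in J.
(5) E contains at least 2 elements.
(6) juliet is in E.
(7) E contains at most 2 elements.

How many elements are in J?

2

From (1): quebec ∉ J.
From (6): juliet ∈ E.
(4) (exactly one): juliet ∈ J.
Suppose tango ∈ E: no assignment then satisfies all the clues, so tango ∉ E.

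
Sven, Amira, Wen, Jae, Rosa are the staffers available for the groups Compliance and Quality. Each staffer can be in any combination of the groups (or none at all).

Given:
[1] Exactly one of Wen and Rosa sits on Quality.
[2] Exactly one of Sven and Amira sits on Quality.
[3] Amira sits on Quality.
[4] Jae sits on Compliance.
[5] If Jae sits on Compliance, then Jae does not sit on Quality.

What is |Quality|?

From (3): Amira ∈ Quality.
From (4): Jae ∈ Compliance.
(2) (exactly one): Sven ∉ Quality.
(5): Jae ∉ Quality.

2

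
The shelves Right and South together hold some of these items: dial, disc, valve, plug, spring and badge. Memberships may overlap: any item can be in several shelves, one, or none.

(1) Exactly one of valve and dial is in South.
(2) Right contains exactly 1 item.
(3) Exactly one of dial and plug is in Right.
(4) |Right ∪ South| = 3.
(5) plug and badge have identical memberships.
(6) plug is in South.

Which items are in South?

South = {badge, dial, plug}

From (6): plug ∈ South.
(5): badge matches plug: badge ∈ South.
Suppose dial ∉ South: no assignment then satisfies all the clues, so dial ∈ South.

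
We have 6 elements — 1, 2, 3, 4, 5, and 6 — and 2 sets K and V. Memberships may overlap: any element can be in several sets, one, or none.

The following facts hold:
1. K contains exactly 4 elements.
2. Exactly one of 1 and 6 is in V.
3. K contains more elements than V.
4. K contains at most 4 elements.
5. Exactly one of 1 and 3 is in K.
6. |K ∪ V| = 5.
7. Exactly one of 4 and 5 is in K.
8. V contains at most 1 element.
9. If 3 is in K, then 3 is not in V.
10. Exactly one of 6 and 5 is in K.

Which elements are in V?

V = {1}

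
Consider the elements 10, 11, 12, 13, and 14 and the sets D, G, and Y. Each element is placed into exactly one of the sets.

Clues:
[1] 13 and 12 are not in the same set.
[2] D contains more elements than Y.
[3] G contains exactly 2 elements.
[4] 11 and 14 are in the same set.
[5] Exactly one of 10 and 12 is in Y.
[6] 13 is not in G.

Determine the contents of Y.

Y = {12}

From (6): 13 ∉ G.
Suppose 10 ∈ Y: no assignment then satisfies all the clues, so 10 ∉ Y.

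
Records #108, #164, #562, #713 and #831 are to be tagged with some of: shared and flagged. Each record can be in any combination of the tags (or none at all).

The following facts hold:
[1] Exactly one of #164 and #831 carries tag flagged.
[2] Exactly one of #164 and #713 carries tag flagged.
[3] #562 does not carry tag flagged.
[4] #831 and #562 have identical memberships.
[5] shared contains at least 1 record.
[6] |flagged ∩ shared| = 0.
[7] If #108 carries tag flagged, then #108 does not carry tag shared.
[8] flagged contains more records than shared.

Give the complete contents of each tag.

From (3): #562 ∉ flagged.
(4): #831 matches #562: #831 ∉ flagged.
(1) (exactly one): #164 ∈ flagged.
(2) (exactly one): #713 ∉ flagged.
Suppose #108 ∈ shared: no assignment then satisfies all the clues, so #108 ∉ shared.

shared = {#713}; flagged = {#108, #164}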